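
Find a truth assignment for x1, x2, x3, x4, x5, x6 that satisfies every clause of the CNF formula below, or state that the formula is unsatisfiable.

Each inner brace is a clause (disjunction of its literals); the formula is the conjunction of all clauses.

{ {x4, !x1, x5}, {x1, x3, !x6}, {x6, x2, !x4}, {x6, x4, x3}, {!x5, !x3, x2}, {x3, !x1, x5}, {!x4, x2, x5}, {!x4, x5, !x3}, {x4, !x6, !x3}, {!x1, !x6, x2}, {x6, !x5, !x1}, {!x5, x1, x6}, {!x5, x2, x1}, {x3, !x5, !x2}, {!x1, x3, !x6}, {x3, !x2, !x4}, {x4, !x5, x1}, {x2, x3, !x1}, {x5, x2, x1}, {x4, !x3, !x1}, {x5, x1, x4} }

Try x4 = true.
Try x6 = true.
Try x1 = true.
The clause (x2) is unit, so x2 = true.
The clause (x3) is unit, so x3 = true.
The clause (x5) is unit, so x5 = true.
This assignment satisfies each clause.

x1: true; x2: true; x3: true; x4: true; x5: true; x6: true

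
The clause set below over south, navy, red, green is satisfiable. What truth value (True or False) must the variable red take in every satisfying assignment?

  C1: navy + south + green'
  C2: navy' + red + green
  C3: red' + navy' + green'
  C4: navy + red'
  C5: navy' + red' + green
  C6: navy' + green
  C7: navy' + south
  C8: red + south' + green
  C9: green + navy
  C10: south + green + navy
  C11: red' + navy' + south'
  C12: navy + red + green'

Suppose red = 1.
The clause (navy) is unit, so navy = 1.
The clause (green') is unit, so green = 0.
But (green) is also a unit clause — contradiction.
So every satisfying assignment has red = False.

False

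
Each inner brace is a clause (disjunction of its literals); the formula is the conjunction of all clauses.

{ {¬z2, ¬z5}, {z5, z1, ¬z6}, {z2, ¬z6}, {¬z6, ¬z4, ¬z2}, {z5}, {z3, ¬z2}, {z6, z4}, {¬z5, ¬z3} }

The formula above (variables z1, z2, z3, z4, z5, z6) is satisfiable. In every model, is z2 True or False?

Suppose z2 = True.
(¬z5) alone gives z5 = False.
But (z5) is also a unit clause — contradiction.
So every satisfying assignment has z2 = False.

False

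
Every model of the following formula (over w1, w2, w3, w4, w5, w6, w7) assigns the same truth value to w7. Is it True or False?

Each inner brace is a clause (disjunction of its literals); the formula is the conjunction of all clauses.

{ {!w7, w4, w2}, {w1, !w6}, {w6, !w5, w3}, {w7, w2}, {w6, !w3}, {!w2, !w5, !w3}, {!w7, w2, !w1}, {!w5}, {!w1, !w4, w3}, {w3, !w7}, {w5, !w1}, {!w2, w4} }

False

Suppose w7 = true.
From the singleton clause (!w5), w5 = false.
From the singleton clause (w3), w3 = true.
From the singleton clause (w6), w6 = true.
From the singleton clause (w1), w1 = true.
But (!w1) is also a unit clause — contradiction.
So every satisfying assignment has w7 = False.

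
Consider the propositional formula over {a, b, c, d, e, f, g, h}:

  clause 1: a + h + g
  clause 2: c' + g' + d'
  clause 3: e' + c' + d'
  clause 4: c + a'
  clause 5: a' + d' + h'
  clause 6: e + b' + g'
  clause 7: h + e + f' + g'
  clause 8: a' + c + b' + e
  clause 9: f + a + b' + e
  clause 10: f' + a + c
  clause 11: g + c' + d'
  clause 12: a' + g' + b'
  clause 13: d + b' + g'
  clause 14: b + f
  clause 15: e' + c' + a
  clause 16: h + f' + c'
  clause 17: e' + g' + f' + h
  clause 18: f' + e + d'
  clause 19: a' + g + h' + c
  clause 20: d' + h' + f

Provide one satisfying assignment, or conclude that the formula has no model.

a: 0, b: 1, c: 0, d: 0, e: 1, f: 0, g: 0, h: 1

Case c = 0:
The clause (a') is unit, so a = 0.
The clause (f') is unit, so f = 0.
The clause (b) is unit, so b = 1.
The clause (e) is unit, so e = 1.
Case h = 1:
The clause (d') is unit, so d = 0.
The clause (g') is unit, so g = 0.
This assignment satisfies each clause.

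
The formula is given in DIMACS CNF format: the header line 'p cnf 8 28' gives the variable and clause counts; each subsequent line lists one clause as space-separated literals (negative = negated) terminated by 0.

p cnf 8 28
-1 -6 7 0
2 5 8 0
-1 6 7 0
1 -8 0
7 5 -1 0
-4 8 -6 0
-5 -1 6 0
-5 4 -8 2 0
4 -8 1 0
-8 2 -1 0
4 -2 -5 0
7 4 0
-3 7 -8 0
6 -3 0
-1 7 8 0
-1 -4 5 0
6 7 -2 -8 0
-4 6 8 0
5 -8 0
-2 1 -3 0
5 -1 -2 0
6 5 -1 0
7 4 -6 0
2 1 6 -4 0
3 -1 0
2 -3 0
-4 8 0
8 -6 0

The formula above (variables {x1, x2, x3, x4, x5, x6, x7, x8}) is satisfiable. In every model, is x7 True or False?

Suppose x7 = False.
Unit clause (x4) forces x4 = True.
Unit clause (x8) forces x8 = True.
Unit clause (x1) forces x1 = True.
Unit clause (¬x6) forces x6 = False.
Now (x6) is unsatisfied and unit — conflict.
So every satisfying assignment has x7 = True.

True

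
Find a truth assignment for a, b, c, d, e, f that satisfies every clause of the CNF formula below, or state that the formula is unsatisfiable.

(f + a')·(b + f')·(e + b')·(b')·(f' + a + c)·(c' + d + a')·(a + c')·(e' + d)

a=0; b=0; c=0; d=1; e=0; f=0

(b') alone gives b = 0.
(f') alone gives f = 0.
(a') alone gives a = 0.
(c') alone gives c = 0.
Branch on e: set e = 0.
Every clause is now satisfied; d is unconstrained.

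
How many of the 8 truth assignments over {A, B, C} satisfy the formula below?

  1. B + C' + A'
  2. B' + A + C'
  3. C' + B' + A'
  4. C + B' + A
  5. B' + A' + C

3

There are 2^3 = 8 truth assignments over (A, B, C).
Split on A. With A = 1, the clauses containing A are satisfied and A' drops from the rest; 1 of the 2^2 = 4 assignments to the other variables satisfy what remains.
With A = 0, by the same count on the reduced clause set, 2 assignments work.
Total: 1 + 2 = 3.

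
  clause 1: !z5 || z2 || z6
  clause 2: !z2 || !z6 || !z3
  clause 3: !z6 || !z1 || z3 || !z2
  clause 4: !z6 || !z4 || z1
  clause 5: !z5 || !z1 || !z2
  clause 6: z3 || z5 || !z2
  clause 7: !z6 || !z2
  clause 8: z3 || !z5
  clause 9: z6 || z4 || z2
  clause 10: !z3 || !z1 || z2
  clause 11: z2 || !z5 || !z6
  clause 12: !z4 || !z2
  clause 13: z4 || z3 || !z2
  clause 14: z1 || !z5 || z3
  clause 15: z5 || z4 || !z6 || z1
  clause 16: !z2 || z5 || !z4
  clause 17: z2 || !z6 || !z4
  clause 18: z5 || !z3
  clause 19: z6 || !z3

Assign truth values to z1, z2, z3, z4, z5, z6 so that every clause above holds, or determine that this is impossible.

z1 ↦ true, z2 ↦ false, z3 ↦ false, z4 ↦ true, z5 ↦ false, z6 ↦ false

Suppose z6 = false.
From the singleton clause (!z3), z3 = false.
From the singleton clause (!z5), z5 = false.
From the singleton clause (!z2), z2 = false.
From the singleton clause (z4), z4 = true.
No clause remains; z1 is free.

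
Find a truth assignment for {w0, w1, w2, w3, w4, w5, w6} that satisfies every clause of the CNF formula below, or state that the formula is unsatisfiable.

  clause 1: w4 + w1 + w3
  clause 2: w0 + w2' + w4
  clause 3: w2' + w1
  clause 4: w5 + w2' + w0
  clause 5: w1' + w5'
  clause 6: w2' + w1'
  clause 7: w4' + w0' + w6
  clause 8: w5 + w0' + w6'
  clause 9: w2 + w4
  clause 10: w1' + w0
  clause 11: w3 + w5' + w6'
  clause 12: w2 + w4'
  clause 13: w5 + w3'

UNSATISFIABLE

Branch on w2: set w2 = 0.
Unit clause (w4) forces w4 = 1.
That conflicts with the unit clause (w4').
Backtrack on w2: now try w2 = 1.
Unit clause (w1) forces w1 = 1.
That conflicts with the unit clause (w1').
Either choice for w2 ends in contradiction.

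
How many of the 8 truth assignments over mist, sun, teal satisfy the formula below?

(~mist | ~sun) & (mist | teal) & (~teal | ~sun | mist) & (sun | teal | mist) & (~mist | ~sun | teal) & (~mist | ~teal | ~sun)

3

There are 2^3 = 8 truth assignments over (mist, sun, teal).
Check each against the 6 clauses (columns in the order mist, sun, teal):
  F F F  ✗ fails (mist | teal)
  F F T  ✓ satisfies all
  F T F  ✗ fails (mist | teal)
  F T T  ✗ fails (~teal | ~sun | mist)
  T F F  ✓ satisfies all
  T F T  ✓ satisfies all
  T T F  ✗ fails (~mist | ~sun)
  T T T  ✗ fails (~mist | ~sun)
3 of the 8 rows are models.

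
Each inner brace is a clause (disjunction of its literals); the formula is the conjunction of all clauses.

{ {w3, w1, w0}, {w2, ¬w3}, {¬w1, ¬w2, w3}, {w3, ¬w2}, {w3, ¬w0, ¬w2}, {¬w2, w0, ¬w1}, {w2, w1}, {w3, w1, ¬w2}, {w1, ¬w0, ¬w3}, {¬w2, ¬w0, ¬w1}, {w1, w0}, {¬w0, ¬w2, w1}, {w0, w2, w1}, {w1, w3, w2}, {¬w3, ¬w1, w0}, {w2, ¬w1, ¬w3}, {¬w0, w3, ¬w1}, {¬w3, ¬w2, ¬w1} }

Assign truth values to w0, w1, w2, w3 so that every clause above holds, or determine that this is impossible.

Case w2 = False:
The clause (¬w3) is unit, so w3 = False.
The clause (w1) is unit, so w1 = True.
The clause (¬w0) is unit, so w0 = False.
This assignment satisfies each clause.

w0=False,  w1=True,  w2=False,  w3=False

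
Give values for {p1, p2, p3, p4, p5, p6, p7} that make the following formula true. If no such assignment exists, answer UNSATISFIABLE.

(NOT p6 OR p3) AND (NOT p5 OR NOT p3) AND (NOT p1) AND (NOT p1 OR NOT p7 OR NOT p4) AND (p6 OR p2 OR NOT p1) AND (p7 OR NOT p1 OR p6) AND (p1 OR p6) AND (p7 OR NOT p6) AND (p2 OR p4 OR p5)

From the singleton clause (NOT p1), p1 = false.
From the singleton clause (p6), p6 = true.
From the singleton clause (p3), p3 = true.
From the singleton clause (NOT p5), p5 = false.
From the singleton clause (p7), p7 = true.
Branch on p2: set p2 = false.
From the singleton clause (p4), p4 = true.
Every clause now holds.

p1=false, p2=false, p3=true, p4=true, p5=false, p6=true, p7=true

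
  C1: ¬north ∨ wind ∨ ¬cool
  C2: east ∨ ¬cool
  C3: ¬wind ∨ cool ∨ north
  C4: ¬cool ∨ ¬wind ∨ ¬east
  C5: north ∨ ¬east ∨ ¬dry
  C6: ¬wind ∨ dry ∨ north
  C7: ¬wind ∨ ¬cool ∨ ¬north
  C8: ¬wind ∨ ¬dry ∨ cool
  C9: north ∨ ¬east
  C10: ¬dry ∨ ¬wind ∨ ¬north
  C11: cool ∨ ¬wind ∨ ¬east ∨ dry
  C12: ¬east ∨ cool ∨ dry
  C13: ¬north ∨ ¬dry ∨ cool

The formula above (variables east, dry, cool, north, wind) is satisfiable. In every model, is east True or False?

False

Suppose east = True.
(north) alone gives north = True.
Case wind = True:
(¬cool) alone gives cool = False.
(¬dry) alone gives dry = False.
That conflicts with the unit clause (dry).
Undo wind and try wind = False.
(¬cool) alone gives cool = False.
(dry) alone gives dry = True.
That conflicts with the unit clause (¬dry).
Either choice for wind ends in contradiction.
So every satisfying assignment has east = False.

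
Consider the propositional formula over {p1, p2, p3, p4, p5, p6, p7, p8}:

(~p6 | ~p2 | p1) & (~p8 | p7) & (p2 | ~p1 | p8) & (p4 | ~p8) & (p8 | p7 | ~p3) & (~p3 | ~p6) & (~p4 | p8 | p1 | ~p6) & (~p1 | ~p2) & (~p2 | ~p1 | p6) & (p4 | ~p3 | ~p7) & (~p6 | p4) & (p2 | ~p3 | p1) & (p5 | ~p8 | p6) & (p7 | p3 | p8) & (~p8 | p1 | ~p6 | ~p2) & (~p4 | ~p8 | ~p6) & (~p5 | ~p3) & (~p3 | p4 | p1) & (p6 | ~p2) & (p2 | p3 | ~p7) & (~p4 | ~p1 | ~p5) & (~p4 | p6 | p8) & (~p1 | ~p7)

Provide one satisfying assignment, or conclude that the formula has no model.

Suppose p8 = 0.
Suppose p2 = 1.
(~p1) alone gives p1 = 0.
(~p6) alone gives p6 = 0.
Now (p6) is unsatisfied and unit — conflict.
That branch fails; take p2 = 0 instead.
(~p1) alone gives p1 = 0.
(~p3) alone gives p3 = 0.
(p7) alone gives p7 = 1.
Now (~p7) is unsatisfied and unit — conflict.
Both values of p2 lead to a conflict.
That branch fails; take p8 = 1 instead.
(p7) alone gives p7 = 1.
(p4) alone gives p4 = 1.
(~p6) alone gives p6 = 0.
(p5) alone gives p5 = 1.
(~p3) alone gives p3 = 0.
(~p2) alone gives p2 = 0.
Now (p2) is unsatisfied and unit — conflict.
Both values of p8 lead to a conflict.

UNSATISFIABLE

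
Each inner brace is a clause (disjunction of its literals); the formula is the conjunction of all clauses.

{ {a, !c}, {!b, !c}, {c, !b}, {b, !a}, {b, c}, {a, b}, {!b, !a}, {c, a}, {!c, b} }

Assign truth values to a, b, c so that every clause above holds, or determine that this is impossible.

UNSATISFIABLE

Try a = true.
From the singleton clause (b), b = true.
That conflicts with the unit clause (!b).
That branch fails; take a = false instead.
From the singleton clause (!c), c = false.
That conflicts with the unit clause (c).
Neither a = true nor a = false works.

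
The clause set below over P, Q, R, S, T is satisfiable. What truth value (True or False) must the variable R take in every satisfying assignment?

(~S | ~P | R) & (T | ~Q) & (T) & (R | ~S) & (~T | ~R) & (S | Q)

Suppose R = 1.
From the singleton clause (T), T = 1.
That conflicts with the unit clause (~T).
So every satisfying assignment has R = False.

False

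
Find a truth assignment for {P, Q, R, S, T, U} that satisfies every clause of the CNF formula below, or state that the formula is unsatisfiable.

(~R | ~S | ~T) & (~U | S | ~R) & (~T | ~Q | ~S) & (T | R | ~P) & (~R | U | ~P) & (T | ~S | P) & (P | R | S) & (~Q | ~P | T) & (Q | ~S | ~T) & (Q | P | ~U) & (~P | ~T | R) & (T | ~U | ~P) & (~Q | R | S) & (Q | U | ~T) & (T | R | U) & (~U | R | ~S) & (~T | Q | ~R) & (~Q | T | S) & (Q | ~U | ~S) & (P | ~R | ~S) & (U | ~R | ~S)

Case R = 1:
Case S = 0:
(~U) alone gives U = 0.
(~P) alone gives P = 0.
Case Q = 1:
(T) alone gives T = 1.
All clauses are satisfied.

P=0; Q=1; R=1; S=0; T=1; U=0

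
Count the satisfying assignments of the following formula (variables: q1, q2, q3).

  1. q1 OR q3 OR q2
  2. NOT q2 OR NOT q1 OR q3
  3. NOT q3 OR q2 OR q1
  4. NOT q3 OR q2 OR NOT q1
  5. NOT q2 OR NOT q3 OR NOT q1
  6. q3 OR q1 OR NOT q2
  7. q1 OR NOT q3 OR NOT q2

1

There are 2^3 = 8 truth assignments over (q1, q2, q3).
Check each against the 7 clauses (columns in the order q1, q2, q3):
  F F F  ✗ fails (q1 OR q3 OR q2)
  F F T  ✗ fails (NOT q3 OR q2 OR q1)
  F T F  ✗ fails (q3 OR q1 OR NOT q2)
  F T T  ✗ fails (q1 OR NOT q3 OR NOT q2)
  T F F  ✓ satisfies all
  T F T  ✗ fails (NOT q3 OR q2 OR NOT q1)
  T T F  ✗ fails (NOT q2 OR NOT q1 OR q3)
  T T T  ✗ fails (NOT q2 OR NOT q3 OR NOT q1)
1 of the 8 rows is a model.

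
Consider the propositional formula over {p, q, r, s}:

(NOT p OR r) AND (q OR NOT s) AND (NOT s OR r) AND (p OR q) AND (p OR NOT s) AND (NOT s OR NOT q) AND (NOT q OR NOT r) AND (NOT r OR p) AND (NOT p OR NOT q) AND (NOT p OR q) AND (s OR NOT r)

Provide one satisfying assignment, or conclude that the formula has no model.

Suppose p = false.
From the singleton clause (q), q = true.
From the singleton clause (NOT s), s = false.
From the singleton clause (NOT r), r = false.
This assignment satisfies each clause.

p ↦ false; q ↦ true; r ↦ false; s ↦ false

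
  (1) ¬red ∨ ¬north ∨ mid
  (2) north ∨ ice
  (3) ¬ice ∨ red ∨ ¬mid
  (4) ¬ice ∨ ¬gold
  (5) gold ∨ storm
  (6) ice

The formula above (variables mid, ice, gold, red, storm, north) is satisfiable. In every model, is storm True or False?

Suppose storm = False.
(gold) alone gives gold = True.
(¬ice) alone gives ice = False.
But (ice) is also a unit clause — contradiction.
So every satisfying assignment has storm = True.

True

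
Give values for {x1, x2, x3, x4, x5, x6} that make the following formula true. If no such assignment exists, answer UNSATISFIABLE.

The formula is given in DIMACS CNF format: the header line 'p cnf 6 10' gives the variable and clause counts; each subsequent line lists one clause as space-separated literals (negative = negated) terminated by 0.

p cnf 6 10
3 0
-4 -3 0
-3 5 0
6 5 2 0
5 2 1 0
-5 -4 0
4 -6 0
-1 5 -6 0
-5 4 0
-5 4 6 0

Unit clause (x3) forces x3 = True.
Unit clause (¬x4) forces x4 = False.
Unit clause (x5) forces x5 = True.
But (¬x5) is also a unit clause — contradiction.

UNSATISFIABLE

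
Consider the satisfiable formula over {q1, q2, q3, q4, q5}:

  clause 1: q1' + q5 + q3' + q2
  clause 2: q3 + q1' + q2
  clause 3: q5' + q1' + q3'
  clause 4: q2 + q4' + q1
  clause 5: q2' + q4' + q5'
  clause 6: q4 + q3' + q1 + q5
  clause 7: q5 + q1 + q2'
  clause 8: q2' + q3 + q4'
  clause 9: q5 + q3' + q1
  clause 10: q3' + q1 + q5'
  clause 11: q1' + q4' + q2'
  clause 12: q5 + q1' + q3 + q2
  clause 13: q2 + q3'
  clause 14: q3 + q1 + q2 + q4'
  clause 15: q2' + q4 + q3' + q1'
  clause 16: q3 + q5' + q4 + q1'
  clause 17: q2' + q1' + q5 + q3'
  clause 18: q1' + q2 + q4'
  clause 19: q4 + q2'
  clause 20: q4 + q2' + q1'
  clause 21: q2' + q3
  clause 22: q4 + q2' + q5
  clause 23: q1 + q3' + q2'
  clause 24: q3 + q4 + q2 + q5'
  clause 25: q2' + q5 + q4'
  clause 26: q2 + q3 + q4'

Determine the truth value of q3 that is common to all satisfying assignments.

False

Suppose q3 = 1.
Unit clause (q2) forces q2 = 1.
Unit clause (q4) forces q4 = 1.
Unit clause (q5') forces q5 = 0.
That conflicts with the unit clause (q5).
So every satisfying assignment has q3 = False.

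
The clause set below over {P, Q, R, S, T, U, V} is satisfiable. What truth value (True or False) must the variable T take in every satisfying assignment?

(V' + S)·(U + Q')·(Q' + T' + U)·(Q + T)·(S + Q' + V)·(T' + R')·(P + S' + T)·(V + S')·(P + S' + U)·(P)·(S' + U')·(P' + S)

True

Suppose T = 0.
(Q) alone gives Q = 1.
(U) alone gives U = 1.
(P) alone gives P = 1.
(S') alone gives S = 0.
That conflicts with the unit clause (S).
So every satisfying assignment has T = True.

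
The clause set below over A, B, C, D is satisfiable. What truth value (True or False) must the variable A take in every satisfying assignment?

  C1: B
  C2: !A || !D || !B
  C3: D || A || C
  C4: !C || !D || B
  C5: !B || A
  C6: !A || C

True

Suppose A = false.
(B) alone gives B = true.
But (!B) is also a unit clause — contradiction.
So every satisfying assignment has A = True.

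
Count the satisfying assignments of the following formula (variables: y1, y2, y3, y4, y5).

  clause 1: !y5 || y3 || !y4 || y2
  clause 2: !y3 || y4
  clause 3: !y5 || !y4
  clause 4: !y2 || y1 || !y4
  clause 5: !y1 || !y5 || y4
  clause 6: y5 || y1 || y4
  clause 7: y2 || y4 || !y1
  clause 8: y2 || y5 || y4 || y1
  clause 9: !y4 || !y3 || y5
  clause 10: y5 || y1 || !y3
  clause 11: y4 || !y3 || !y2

There are 2^5 = 32 truth assignments over (y1, y2, y3, y4, y5).
Split on y1. With y1 = true, the clauses containing y1 are satisfied and !y1 drops from the rest; 3 of the 2^4 = 16 assignments to the other variables satisfy what remains.
With y1 = false, by the same count on the reduced clause set, 3 assignments work.
(One model: y1=F, y2=F, y3=F, y4=F, y5=T.)
Total: 3 + 3 = 6.

6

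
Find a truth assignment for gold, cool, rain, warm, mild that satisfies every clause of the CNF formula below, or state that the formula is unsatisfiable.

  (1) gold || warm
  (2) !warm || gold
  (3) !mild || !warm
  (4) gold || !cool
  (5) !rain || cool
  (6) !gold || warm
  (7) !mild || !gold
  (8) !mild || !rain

gold: true; cool: true; rain: false; warm: true; mild: false

Case gold = true:
From the singleton clause (warm), warm = true.
From the singleton clause (!mild), mild = false.
Case rain = false:
Every clause is now satisfied; cool is unconstrained.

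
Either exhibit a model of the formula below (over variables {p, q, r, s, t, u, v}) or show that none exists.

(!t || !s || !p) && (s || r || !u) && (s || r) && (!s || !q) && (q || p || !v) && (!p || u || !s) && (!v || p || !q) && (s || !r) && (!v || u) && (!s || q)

UNSATISFIABLE

Try s = true.
From the singleton clause (!q), q = false.
That conflicts with the unit clause (q).
Undo s and try s = false.
From the singleton clause (r), r = true.
That conflicts with the unit clause (!r).
Either choice for s ends in contradiction.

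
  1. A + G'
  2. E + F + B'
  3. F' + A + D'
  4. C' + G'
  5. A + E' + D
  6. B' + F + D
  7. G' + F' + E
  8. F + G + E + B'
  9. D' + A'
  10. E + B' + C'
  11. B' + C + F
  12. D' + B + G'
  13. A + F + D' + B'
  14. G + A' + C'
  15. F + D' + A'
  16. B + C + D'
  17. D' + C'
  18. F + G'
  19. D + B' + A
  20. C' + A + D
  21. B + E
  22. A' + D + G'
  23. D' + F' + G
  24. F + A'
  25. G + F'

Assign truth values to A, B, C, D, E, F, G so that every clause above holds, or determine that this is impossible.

Try A = 1.
(D') alone gives D = 0.
(G') alone gives G = 0.
(C') alone gives C = 0.
(F) alone gives F = 1.
But (F') is also a unit clause — contradiction.
Backtrack on A: now try A = 0.
(G') alone gives G = 0.
(F') alone gives F = 0.
Try E = 1.
(D) alone gives D = 1.
(B') alone gives B = 0.
(C) alone gives C = 1.
But (C') is also a unit clause — contradiction.
Backtrack on E: now try E = 0.
(B') alone gives B = 0.
But (B) is also a unit clause — contradiction.
Both values of E lead to a conflict.
Both values of A lead to a conflict.

UNSATISFIABLE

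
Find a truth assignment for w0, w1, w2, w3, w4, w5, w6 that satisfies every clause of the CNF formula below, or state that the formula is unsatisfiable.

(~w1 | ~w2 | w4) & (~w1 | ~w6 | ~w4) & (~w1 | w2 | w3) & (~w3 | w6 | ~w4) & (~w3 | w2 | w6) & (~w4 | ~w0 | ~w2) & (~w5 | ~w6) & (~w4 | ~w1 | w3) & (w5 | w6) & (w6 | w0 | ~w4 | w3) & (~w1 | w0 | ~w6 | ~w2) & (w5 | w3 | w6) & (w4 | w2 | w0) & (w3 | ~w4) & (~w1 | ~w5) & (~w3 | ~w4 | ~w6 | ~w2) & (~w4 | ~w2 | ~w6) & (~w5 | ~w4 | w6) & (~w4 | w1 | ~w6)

w0=0,  w1=0,  w2=1,  w3=1,  w4=0,  w5=0,  w6=1

Case w5 = 0:
Unit clause (w6) forces w6 = 1.
Case w1 = 0:
Unit clause (~w4) forces w4 = 0.
Case w2 = 1:
No clause remains; w0, w3 are free.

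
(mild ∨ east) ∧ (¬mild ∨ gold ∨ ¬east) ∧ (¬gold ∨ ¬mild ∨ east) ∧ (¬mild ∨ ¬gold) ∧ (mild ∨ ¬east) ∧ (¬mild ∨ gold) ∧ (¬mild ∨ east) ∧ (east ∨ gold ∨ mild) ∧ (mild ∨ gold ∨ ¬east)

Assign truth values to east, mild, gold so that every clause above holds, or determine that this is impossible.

UNSATISFIABLE

Branch on mild: set mild = True.
From the singleton clause (¬gold), gold = False.
Now (gold) is unsatisfied and unit — conflict.
Backtrack on mild: now try mild = False.
From the singleton clause (east), east = True.
Now (¬east) is unsatisfied and unit — conflict.
Both values of mild lead to a conflict.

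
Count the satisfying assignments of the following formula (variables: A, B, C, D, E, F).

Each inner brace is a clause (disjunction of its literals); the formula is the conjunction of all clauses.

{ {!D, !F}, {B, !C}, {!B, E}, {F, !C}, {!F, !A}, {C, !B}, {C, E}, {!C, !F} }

5

There are 2^6 = 64 truth assignments over (A, B, C, D, E, F).
Split on A. With A = true, the clauses containing A are satisfied and !A drops from the rest; 2 of the 2^5 = 32 assignments to the other variables satisfy what remains.
With A = false, by the same count on the reduced clause set, 3 assignments work.
(One model: A=F, B=F, C=F, D=F, E=T, F=F.)
Total: 2 + 3 = 5.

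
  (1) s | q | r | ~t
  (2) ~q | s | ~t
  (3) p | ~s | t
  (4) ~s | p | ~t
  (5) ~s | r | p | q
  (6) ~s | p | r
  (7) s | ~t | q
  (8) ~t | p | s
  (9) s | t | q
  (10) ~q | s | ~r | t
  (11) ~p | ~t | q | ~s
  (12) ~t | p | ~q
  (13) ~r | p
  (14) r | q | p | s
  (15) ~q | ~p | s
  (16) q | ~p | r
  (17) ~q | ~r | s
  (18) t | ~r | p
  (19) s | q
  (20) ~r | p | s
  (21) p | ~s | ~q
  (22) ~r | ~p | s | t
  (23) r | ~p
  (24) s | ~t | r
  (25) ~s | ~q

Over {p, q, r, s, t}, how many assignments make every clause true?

2

There are 2^5 = 32 truth assignments over (p, q, r, s, t).
Split on p. With p = 1, the clauses containing p are satisfied and ~p drops from the rest; 1 of the 2^4 = 16 assignments to the other variables satisfy what remains.
With p = 0, by the same count on the reduced clause set, 1 assignment works.
(One model: p=F, q=T, r=F, s=F, t=F.)
Total: 1 + 1 = 2.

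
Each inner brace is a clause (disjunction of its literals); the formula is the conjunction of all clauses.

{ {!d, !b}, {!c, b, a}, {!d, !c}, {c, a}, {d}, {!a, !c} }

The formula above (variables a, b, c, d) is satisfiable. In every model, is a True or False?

Suppose a = false.
Unit clause (c) forces c = true.
Unit clause (b) forces b = true.
Unit clause (!d) forces d = false.
But (d) is also a unit clause — contradiction.
So every satisfying assignment has a = True.

True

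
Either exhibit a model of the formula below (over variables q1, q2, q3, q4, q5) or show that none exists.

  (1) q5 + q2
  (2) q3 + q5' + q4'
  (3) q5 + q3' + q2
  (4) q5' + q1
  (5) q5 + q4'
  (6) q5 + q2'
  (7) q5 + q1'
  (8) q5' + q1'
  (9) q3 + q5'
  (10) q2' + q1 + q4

Suppose q5 = 1.
Unit clause (q1) forces q1 = 1.
That conflicts with the unit clause (q1').
So q5 must be the other value — set q5 = 0.
Unit clause (q2) forces q2 = 1.
That conflicts with the unit clause (q2').
Neither q5 = 1 nor q5 = 0 works.

UNSATISFIABLE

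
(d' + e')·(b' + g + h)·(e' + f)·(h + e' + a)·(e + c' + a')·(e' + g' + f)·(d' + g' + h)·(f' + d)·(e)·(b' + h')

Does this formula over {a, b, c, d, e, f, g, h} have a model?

No, unsatisfiable

Unit clause (e) forces e = 1.
Unit clause (d') forces d = 0.
Unit clause (f) forces f = 1.
That conflicts with the unit clause (f').
No assignment satisfies every clause.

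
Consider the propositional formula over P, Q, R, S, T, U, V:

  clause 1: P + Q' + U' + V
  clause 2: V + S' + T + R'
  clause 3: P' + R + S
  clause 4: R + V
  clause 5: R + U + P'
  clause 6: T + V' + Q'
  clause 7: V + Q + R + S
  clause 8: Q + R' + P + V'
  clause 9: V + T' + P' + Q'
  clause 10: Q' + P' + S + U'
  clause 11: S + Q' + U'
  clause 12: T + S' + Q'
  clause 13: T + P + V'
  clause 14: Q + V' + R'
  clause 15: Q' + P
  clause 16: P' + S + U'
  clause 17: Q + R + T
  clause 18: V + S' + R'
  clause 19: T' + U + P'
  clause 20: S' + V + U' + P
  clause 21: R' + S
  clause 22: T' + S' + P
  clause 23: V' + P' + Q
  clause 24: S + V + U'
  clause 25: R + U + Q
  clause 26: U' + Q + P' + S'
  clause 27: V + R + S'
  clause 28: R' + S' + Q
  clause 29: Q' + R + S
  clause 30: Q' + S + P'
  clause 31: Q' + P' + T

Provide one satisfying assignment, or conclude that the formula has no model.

P ↦ 0,  Q ↦ 0,  R ↦ 0,  S ↦ 0,  T ↦ 1,  U ↦ 1,  V ↦ 1

Suppose R = 0.
From the singleton clause (V), V = 1.
Suppose P = 0.
From the singleton clause (T), T = 1.
From the singleton clause (Q'), Q = 0.
From the singleton clause (S'), S = 0.
From the singleton clause (U), U = 1.
All clauses are satisfied.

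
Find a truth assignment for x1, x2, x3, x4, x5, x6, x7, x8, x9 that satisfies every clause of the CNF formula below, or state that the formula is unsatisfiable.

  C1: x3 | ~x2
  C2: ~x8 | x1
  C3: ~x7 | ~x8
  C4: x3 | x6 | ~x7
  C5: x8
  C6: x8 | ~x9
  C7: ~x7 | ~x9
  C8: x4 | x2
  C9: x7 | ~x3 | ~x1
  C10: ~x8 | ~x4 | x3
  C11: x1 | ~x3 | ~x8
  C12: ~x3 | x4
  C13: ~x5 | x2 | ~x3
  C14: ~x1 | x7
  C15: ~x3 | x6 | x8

From the singleton clause (x8), x8 = 1.
From the singleton clause (x1), x1 = 1.
From the singleton clause (~x7), x7 = 0.
That conflicts with the unit clause (x7).

UNSATISFIABLE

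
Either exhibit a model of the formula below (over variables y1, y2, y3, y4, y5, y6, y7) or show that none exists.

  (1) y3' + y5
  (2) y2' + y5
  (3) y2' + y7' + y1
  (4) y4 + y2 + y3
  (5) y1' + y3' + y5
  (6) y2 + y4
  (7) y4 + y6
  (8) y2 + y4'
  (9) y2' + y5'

UNSATISFIABLE

Case y3 = 0:
Case y2 = 0:
(y4) alone gives y4 = 1.
But (y4') is also a unit clause — contradiction.
So y2 must be the other value — set y2 = 1.
(y5) alone gives y5 = 1.
But (y5') is also a unit clause — contradiction.
Neither y2 = 1 nor y2 = 0 works.
So y3 must be the other value — set y3 = 1.
(y5) alone gives y5 = 1.
(y2') alone gives y2 = 0.
(y4) alone gives y4 = 1.
But (y4') is also a unit clause — contradiction.
Neither y3 = 1 nor y3 = 0 works.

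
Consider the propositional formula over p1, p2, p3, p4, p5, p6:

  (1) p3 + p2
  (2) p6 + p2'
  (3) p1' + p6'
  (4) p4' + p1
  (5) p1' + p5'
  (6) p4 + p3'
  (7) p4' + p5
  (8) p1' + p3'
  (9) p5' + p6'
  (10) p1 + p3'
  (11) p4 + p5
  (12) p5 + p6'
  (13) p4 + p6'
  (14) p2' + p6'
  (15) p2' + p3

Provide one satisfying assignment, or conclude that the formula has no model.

Case p3 = 1:
Unit clause (p4) forces p4 = 1.
Unit clause (p1) forces p1 = 1.
That conflicts with the unit clause (p1').
That branch fails; take p3 = 0 instead.
Unit clause (p2) forces p2 = 1.
That conflicts with the unit clause (p2').
Either choice for p3 ends in contradiction.

UNSATISFIABLE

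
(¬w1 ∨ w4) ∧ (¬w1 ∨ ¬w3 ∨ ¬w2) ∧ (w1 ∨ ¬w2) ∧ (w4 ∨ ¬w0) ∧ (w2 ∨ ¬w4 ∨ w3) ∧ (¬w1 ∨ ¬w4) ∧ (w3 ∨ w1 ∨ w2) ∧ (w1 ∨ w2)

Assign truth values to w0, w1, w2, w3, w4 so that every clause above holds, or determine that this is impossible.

UNSATISFIABLE

Branch on w1: set w1 = False.
The clause (¬w2) is unit, so w2 = False.
But (w2) is also a unit clause — contradiction.
So w1 must be the other value — set w1 = True.
The clause (w4) is unit, so w4 = True.
But (¬w4) is also a unit clause — contradiction.
Both values of w1 lead to a conflict.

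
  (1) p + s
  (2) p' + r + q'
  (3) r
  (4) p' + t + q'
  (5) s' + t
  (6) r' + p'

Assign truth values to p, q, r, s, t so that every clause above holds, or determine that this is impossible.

The clause (r) is unit, so r = 1.
The clause (p') is unit, so p = 0.
The clause (s) is unit, so s = 1.
The clause (t) is unit, so t = 1.
No clause remains; q is free.

p=0,  q=1,  r=1,  s=1,  t=1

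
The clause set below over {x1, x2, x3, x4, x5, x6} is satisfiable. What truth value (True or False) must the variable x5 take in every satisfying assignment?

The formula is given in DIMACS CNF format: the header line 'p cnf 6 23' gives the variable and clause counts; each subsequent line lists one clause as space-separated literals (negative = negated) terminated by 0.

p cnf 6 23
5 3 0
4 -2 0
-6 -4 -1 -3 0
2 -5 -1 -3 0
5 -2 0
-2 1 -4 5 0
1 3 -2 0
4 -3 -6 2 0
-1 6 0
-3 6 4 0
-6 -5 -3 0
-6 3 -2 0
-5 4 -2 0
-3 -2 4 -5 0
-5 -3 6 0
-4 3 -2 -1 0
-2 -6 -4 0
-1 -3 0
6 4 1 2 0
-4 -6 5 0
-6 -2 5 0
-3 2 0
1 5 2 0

True

Suppose x5 = False.
Unit clause (x3) forces x3 = True.
Unit clause (¬x2) forces x2 = False.
Now (x2) is unsatisfied and unit — conflict.
So every satisfying assignment has x5 = True.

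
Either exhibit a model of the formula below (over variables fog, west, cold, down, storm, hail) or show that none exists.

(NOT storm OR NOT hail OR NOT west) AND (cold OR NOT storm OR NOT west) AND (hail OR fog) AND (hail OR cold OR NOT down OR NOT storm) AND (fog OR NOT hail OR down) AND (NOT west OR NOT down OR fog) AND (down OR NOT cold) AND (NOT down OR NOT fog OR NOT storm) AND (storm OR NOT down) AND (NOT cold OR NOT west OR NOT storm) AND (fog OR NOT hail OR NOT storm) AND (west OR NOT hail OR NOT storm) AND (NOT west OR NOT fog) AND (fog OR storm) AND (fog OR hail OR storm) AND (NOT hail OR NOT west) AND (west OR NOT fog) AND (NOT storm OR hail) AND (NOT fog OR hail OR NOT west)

Suppose hail = true.
The clause (NOT west) is unit, so west = false.
The clause (NOT storm) is unit, so storm = false.
The clause (NOT down) is unit, so down = false.
The clause (fog) is unit, so fog = true.
Now (NOT fog) is unsatisfied and unit — conflict.
That branch fails; take hail = false instead.
The clause (fog) is unit, so fog = true.
The clause (NOT west) is unit, so west = false.
Now (west) is unsatisfied and unit — conflict.
Both values of hail lead to a conflict.

UNSATISFIABLE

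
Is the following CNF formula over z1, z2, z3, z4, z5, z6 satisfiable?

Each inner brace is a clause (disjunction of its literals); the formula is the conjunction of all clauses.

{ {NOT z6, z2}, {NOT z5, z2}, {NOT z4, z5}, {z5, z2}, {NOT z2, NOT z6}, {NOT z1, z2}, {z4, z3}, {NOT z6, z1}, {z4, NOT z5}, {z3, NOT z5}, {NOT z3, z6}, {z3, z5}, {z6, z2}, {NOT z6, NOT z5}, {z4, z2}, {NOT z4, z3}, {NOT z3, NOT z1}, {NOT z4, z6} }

Unsatisfiable

Branch on z6: set z6 = false.
From the singleton clause (NOT z3), z3 = false.
From the singleton clause (z4), z4 = true.
But (NOT z4) is also a unit clause — contradiction.
That branch fails; take z6 = true instead.
From the singleton clause (z2), z2 = true.
But (NOT z2) is also a unit clause — contradiction.
Neither z6 = true nor z6 = false works.
No assignment satisfies every clause.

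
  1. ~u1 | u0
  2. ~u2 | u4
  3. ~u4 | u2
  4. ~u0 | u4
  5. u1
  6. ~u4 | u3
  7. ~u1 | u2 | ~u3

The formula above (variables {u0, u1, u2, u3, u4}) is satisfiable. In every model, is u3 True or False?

Suppose u3 = 0.
The clause (u1) is unit, so u1 = 1.
The clause (u0) is unit, so u0 = 1.
The clause (u4) is unit, so u4 = 1.
That conflicts with the unit clause (~u4).
So every satisfying assignment has u3 = True.

True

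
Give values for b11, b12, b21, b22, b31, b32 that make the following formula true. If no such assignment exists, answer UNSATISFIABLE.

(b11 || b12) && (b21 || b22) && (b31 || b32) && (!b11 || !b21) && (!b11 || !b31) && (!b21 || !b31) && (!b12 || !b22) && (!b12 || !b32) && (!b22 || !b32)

Case b11 = true:
From the singleton clause (!b21), b21 = false.
From the singleton clause (b22), b22 = true.
From the singleton clause (!b31), b31 = false.
From the singleton clause (b32), b32 = true.
That conflicts with the unit clause (!b32).
So b11 must be the other value — set b11 = false.
From the singleton clause (b12), b12 = true.
From the singleton clause (!b22), b22 = false.
From the singleton clause (b21), b21 = true.
From the singleton clause (!b31), b31 = false.
From the singleton clause (b32), b32 = true.
That conflicts with the unit clause (!b32).
Both values of b11 lead to a conflict.

UNSATISFIABLE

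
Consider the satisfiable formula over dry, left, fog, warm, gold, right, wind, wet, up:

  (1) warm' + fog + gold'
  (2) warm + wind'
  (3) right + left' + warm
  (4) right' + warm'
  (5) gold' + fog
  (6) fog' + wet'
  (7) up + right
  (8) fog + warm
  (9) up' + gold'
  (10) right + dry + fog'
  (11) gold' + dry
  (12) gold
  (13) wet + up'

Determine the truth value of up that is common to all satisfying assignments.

Suppose up = 1.
(gold') alone gives gold = 0.
But (gold) is also a unit clause — contradiction.
So every satisfying assignment has up = False.

False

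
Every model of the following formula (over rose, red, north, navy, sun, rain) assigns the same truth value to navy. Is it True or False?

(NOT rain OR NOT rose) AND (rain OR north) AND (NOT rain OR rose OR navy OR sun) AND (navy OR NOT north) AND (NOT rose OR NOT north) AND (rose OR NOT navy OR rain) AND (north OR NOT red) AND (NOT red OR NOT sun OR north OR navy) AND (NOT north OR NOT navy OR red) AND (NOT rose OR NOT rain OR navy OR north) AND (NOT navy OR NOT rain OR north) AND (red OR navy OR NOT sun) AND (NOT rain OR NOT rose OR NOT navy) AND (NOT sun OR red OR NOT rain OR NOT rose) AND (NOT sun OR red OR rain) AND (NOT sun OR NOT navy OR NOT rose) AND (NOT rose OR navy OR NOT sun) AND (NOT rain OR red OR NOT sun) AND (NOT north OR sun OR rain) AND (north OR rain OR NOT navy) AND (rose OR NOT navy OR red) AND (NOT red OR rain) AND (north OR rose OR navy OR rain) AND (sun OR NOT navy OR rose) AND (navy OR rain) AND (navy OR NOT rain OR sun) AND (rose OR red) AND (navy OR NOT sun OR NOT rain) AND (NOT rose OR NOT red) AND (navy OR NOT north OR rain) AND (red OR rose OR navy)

Suppose navy = false.
From the singleton clause (NOT north), north = false.
From the singleton clause (rain), rain = true.
From the singleton clause (NOT rose), rose = false.
From the singleton clause (sun), sun = true.
That conflicts with the unit clause (NOT sun).
So every satisfying assignment has navy = True.

True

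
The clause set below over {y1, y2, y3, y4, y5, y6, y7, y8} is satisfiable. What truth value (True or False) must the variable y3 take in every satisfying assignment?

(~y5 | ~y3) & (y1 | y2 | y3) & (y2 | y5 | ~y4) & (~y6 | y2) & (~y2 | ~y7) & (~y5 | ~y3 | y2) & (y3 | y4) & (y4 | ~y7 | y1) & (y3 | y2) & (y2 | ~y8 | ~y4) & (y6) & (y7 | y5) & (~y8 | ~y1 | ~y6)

Suppose y3 = 1.
From the singleton clause (~y5), y5 = 0.
From the singleton clause (y6), y6 = 1.
From the singleton clause (y2), y2 = 1.
From the singleton clause (~y7), y7 = 0.
Now (y7) is unsatisfied and unit — conflict.
So every satisfying assignment has y3 = False.

False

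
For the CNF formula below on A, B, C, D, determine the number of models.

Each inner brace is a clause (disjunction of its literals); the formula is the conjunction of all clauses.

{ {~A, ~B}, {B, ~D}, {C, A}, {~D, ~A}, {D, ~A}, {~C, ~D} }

There are 2^4 = 16 truth assignments over (A, B, C, D).
Check each against the 6 clauses (columns in the order A, B, C, D):
  F F F F  ✗ fails (C | A)
  F F F T  ✗ fails (B | ~D)
  F F T F  ✓ satisfies all
  F F T T  ✗ fails (B | ~D)
  F T F F  ✗ fails (C | A)
  F T F T  ✗ fails (C | A)
  F T T F  ✓ satisfies all
  F T T T  ✗ fails (~C | ~D)
  T F F F  ✗ fails (D | ~A)
  T F F T  ✗ fails (B | ~D)
  T F T F  ✗ fails (D | ~A)
  T F T T  ✗ fails (B | ~D)
  T T F F  ✗ fails (~A | ~B)
  T T F T  ✗ fails (~A | ~B)
  T T T F  ✗ fails (~A | ~B)
  T T T T  ✗ fails (~A | ~B)
2 of the 16 rows are models.

2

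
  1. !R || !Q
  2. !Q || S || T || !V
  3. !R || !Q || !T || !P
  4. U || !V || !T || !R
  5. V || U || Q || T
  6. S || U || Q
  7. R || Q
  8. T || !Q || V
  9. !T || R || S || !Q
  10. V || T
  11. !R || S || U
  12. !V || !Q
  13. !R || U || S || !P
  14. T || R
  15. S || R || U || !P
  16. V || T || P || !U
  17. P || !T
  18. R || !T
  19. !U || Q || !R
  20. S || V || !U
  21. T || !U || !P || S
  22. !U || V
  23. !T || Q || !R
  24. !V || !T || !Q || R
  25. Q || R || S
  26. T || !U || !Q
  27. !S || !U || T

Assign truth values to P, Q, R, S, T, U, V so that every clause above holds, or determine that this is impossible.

P=true, Q=false, R=true, S=true, T=false, U=false, V=true

Try R = true.
(!Q) alone gives Q = false.
(!U) alone gives U = false.
(S) alone gives S = true.
(!T) alone gives T = false.
(V) alone gives V = true.
Every clause is now satisfied; P is unconstrained.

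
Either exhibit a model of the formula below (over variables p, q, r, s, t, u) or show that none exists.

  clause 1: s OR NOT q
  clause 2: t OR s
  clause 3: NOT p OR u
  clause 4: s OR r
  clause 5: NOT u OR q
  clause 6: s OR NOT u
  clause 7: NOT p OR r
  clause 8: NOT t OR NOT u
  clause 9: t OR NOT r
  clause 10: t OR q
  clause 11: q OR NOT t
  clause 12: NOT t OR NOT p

p=false; q=true; r=false; s=true; t=true; u=false

Suppose s = true.
Suppose p = false.
Suppose u = false.
Suppose t = true.
Unit clause (q) forces q = true.
Every clause is now satisfied; r is unconstrained.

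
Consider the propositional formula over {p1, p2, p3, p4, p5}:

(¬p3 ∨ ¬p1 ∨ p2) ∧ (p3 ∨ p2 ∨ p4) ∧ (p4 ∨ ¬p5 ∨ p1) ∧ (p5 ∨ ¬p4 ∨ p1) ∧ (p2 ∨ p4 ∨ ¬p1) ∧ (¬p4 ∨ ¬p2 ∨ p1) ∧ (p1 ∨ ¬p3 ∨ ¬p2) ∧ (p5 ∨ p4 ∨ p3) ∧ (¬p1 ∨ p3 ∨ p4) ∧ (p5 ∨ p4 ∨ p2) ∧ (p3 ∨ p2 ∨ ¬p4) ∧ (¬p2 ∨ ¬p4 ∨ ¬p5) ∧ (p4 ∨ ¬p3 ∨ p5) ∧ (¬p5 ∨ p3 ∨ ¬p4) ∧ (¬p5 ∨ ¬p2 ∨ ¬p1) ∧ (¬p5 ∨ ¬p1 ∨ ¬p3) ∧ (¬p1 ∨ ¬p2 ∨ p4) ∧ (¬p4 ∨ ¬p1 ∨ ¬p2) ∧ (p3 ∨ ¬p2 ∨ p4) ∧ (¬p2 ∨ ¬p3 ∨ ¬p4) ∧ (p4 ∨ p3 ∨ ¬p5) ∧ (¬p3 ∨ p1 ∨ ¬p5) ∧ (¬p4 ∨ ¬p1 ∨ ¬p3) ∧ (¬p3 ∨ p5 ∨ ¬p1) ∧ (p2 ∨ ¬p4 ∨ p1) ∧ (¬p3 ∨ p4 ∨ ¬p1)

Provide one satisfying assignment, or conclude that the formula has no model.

Try p3 = False.
Try p2 = True.
(p4) alone gives p4 = True.
(p1) alone gives p1 = True.
But (¬p1) is also a unit clause — contradiction.
Undo p2 and try p2 = False.
(p4) alone gives p4 = True.
But (¬p4) is also a unit clause — contradiction.
Both values of p2 lead to a conflict.
Undo p3 and try p3 = True.
Try p1 = False.
(¬p2) alone gives p2 = False.
(¬p5) alone gives p5 = False.
(¬p4) alone gives p4 = False.
But (p4) is also a unit clause — contradiction.
Undo p1 and try p1 = True.
(p2) alone gives p2 = True.
(¬p5) alone gives p5 = False.
But (p5) is also a unit clause — contradiction.
Both values of p1 lead to a conflict.
Both values of p3 lead to a conflict.

UNSATISFIABLE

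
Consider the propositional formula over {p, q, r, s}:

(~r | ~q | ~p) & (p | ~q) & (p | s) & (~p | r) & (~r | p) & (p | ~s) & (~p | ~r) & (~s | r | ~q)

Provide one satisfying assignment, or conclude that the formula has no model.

Case p = 1:
The clause (r) is unit, so r = 1.
That conflicts with the unit clause (~r).
Backtrack on p: now try p = 0.
The clause (~q) is unit, so q = 0.
The clause (s) is unit, so s = 1.
That conflicts with the unit clause (~s).
Both values of p lead to a conflict.

UNSATISFIABLE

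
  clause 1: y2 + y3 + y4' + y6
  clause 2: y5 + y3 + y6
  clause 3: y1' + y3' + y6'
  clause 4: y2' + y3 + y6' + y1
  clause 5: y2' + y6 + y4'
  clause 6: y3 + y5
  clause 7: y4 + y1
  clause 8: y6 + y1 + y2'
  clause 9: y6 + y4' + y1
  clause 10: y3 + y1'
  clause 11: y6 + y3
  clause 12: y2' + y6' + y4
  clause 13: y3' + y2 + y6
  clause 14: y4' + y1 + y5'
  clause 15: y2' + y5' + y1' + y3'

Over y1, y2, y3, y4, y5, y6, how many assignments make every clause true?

There are 2^6 = 64 truth assignments over (y1, y2, y3, y4, y5, y6).
Split on y4. With y4 = 1, the clauses containing y4 are satisfied and y4' drops from the rest; 2 of the 2^5 = 32 assignments to the other variables satisfy what remains.
With y4 = 0, by the same count on the reduced clause set, 1 assignment works.
(One model: y1=F, y2=F, y3=T, y4=T, y5=F, y6=T.)
Total: 2 + 1 = 3.

3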